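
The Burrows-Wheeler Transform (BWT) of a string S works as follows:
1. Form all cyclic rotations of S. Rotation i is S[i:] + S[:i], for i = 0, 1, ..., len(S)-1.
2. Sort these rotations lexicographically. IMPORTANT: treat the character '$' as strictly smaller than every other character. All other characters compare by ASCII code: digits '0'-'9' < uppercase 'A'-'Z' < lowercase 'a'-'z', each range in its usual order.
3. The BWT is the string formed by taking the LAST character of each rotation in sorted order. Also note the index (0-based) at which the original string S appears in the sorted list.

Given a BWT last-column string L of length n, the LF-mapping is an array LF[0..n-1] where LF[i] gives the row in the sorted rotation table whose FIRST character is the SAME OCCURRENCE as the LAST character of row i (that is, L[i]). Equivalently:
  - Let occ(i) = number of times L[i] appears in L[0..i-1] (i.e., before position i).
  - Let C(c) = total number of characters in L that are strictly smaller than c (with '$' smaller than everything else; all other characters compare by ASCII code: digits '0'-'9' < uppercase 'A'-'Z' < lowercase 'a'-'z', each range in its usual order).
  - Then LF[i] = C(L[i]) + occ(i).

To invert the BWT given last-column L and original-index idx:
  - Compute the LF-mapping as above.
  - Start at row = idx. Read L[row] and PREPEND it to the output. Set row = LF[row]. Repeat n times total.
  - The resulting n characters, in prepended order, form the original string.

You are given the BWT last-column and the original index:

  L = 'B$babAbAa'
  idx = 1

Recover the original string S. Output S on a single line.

Answer: AabbAbaB$

Derivation:
LF mapping: 3 0 6 4 7 1 8 2 5
Walk LF starting at row 1, prepending L[row]:
  step 1: row=1, L[1]='$', prepend. Next row=LF[1]=0
  step 2: row=0, L[0]='B', prepend. Next row=LF[0]=3
  step 3: row=3, L[3]='a', prepend. Next row=LF[3]=4
  step 4: row=4, L[4]='b', prepend. Next row=LF[4]=7
  step 5: row=7, L[7]='A', prepend. Next row=LF[7]=2
  step 6: row=2, L[2]='b', prepend. Next row=LF[2]=6
  step 7: row=6, L[6]='b', prepend. Next row=LF[6]=8
  step 8: row=8, L[8]='a', prepend. Next row=LF[8]=5
  step 9: row=5, L[5]='A', prepend. Next row=LF[5]=1
Reversed output: AabbAbaB$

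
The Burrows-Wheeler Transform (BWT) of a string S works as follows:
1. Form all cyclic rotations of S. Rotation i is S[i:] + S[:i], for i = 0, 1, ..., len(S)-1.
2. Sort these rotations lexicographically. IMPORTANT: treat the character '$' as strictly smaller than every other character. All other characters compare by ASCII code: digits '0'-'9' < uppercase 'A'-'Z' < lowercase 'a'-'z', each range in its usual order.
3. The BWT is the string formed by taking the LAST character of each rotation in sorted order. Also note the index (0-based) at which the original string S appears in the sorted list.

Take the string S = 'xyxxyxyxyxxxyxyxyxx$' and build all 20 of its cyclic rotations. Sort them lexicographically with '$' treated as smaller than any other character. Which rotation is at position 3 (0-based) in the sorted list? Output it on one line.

All 20 rotations (rotation i = S[i:]+S[:i]):
  rot[0] = xyxxyxyxyxxxyxyxyxx$
  rot[1] = yxxyxyxyxxxyxyxyxx$x
  rot[2] = xxyxyxyxxxyxyxyxx$xy
  rot[3] = xyxyxyxxxyxyxyxx$xyx
  rot[4] = yxyxyxxxyxyxyxx$xyxx
  rot[5] = xyxyxxxyxyxyxx$xyxxy
  rot[6] = yxyxxxyxyxyxx$xyxxyx
  rot[7] = xyxxxyxyxyxx$xyxxyxy
  rot[8] = yxxxyxyxyxx$xyxxyxyx
  rot[9] = xxxyxyxyxx$xyxxyxyxy
  rot[10] = xxyxyxyxx$xyxxyxyxyx
  rot[11] = xyxyxyxx$xyxxyxyxyxx
  rot[12] = yxyxyxx$xyxxyxyxyxxx
  rot[13] = xyxyxx$xyxxyxyxyxxxy
  rot[14] = yxyxx$xyxxyxyxyxxxyx
  rot[15] = xyxx$xyxxyxyxyxxxyxy
  rot[16] = yxx$xyxxyxyxyxxxyxyx
  rot[17] = xx$xyxxyxyxyxxxyxyxy
  rot[18] = x$xyxxyxyxyxxxyxyxyx
  rot[19] = $xyxxyxyxyxxxyxyxyxx
Sorted (with $ < everything):
  sorted[0] = $xyxxyxyxyxxxyxyxyxx
  sorted[1] = x$xyxxyxyxyxxxyxyxyx
  sorted[2] = xx$xyxxyxyxyxxxyxyxy
  sorted[3] = xxxyxyxyxx$xyxxyxyxy
  sorted[4] = xxyxyxyxx$xyxxyxyxyx
  sorted[5] = xxyxyxyxxxyxyxyxx$xy
  sorted[6] = xyxx$xyxxyxyxyxxxyxy
  sorted[7] = xyxxxyxyxyxx$xyxxyxy
  sorted[8] = xyxxyxyxyxxxyxyxyxx$
  sorted[9] = xyxyxx$xyxxyxyxyxxxy
  sorted[10] = xyxyxxxyxyxyxx$xyxxy
  sorted[11] = xyxyxyxx$xyxxyxyxyxx
  sorted[12] = xyxyxyxxxyxyxyxx$xyx
  sorted[13] = yxx$xyxxyxyxyxxxyxyx
  sorted[14] = yxxxyxyxyxx$xyxxyxyx
  sorted[15] = yxxyxyxyxxxyxyxyxx$x
  sorted[16] = yxyxx$xyxxyxyxyxxxyx
  sorted[17] = yxyxxxyxyxyxx$xyxxyx
  sorted[18] = yxyxyxx$xyxxyxyxyxxx
  sorted[19] = yxyxyxxxyxyxyxx$xyxx
sorted[3] = xxxyxyxyxx$xyxxyxyxy

Answer: xxxyxyxyxx$xyxxyxyxy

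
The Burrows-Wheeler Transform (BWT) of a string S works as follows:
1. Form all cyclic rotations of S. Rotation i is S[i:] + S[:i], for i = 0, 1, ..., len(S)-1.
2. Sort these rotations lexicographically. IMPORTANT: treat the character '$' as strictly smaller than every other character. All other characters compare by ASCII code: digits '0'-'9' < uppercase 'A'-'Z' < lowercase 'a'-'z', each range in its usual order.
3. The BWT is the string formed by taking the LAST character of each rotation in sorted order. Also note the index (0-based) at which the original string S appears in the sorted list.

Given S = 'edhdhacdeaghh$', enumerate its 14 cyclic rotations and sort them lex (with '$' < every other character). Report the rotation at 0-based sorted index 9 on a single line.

Answer: ghh$edhdhacdea

Derivation:
All 14 rotations (rotation i = S[i:]+S[:i]):
  rot[0] = edhdhacdeaghh$
  rot[1] = dhdhacdeaghh$e
  rot[2] = hdhacdeaghh$ed
  rot[3] = dhacdeaghh$edh
  rot[4] = hacdeaghh$edhd
  rot[5] = acdeaghh$edhdh
  rot[6] = cdeaghh$edhdha
  rot[7] = deaghh$edhdhac
  rot[8] = eaghh$edhdhacd
  rot[9] = aghh$edhdhacde
  rot[10] = ghh$edhdhacdea
  rot[11] = hh$edhdhacdeag
  rot[12] = h$edhdhacdeagh
  rot[13] = $edhdhacdeaghh
Sorted (with $ < everything):
  sorted[0] = $edhdhacdeaghh
  sorted[1] = acdeaghh$edhdh
  sorted[2] = aghh$edhdhacde
  sorted[3] = cdeaghh$edhdha
  sorted[4] = deaghh$edhdhac
  sorted[5] = dhacdeaghh$edh
  sorted[6] = dhdhacdeaghh$e
  sorted[7] = eaghh$edhdhacd
  sorted[8] = edhdhacdeaghh$
  sorted[9] = ghh$edhdhacdea
  sorted[10] = h$edhdhacdeagh
  sorted[11] = hacdeaghh$edhd
  sorted[12] = hdhacdeaghh$ed
  sorted[13] = hh$edhdhacdeag
sorted[9] = ghh$edhdhacdea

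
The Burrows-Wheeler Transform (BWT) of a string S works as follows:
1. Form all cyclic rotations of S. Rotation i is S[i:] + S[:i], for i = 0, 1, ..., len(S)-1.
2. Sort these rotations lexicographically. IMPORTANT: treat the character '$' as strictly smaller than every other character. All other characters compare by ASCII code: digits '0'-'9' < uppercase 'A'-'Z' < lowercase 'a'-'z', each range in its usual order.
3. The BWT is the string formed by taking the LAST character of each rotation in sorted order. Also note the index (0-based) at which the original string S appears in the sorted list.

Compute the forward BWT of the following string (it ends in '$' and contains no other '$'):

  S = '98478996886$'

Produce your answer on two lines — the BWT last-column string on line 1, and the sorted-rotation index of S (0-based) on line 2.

All 12 rotations (rotation i = S[i:]+S[:i]):
  rot[0] = 98478996886$
  rot[1] = 8478996886$9
  rot[2] = 478996886$98
  rot[3] = 78996886$984
  rot[4] = 8996886$9847
  rot[5] = 996886$98478
  rot[6] = 96886$984789
  rot[7] = 6886$9847899
  rot[8] = 886$98478996
  rot[9] = 86$984789968
  rot[10] = 6$9847899688
  rot[11] = $98478996886
Sorted (with $ < everything):
  sorted[0] = $98478996886  (last char: '6')
  sorted[1] = 478996886$98  (last char: '8')
  sorted[2] = 6$9847899688  (last char: '8')
  sorted[3] = 6886$9847899  (last char: '9')
  sorted[4] = 78996886$984  (last char: '4')
  sorted[5] = 8478996886$9  (last char: '9')
  sorted[6] = 86$984789968  (last char: '8')
  sorted[7] = 886$98478996  (last char: '6')
  sorted[8] = 8996886$9847  (last char: '7')
  sorted[9] = 96886$984789  (last char: '9')
  sorted[10] = 98478996886$  (last char: '$')
  sorted[11] = 996886$98478  (last char: '8')
Last column: 6889498679$8
Original string S is at sorted index 10

Answer: 6889498679$8
10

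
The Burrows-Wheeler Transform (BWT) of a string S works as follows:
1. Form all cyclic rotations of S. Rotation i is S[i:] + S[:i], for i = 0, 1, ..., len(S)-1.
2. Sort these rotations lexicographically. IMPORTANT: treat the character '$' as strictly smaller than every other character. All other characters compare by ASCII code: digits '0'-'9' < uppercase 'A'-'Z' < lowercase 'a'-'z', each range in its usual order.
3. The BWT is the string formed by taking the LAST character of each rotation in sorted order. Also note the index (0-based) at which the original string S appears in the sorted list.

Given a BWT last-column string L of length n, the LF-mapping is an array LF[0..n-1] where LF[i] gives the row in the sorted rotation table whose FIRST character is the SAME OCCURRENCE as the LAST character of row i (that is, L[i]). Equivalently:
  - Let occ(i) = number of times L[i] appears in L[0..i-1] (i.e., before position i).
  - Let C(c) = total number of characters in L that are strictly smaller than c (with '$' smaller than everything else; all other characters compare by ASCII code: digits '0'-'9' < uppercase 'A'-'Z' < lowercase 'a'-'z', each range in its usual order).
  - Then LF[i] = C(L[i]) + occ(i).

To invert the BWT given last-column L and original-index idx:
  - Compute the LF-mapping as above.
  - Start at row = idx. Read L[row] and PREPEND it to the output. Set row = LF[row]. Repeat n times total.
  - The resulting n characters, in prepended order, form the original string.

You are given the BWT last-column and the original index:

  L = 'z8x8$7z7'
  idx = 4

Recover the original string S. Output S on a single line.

LF mapping: 6 3 5 4 0 1 7 2
Walk LF starting at row 4, prepending L[row]:
  step 1: row=4, L[4]='$', prepend. Next row=LF[4]=0
  step 2: row=0, L[0]='z', prepend. Next row=LF[0]=6
  step 3: row=6, L[6]='z', prepend. Next row=LF[6]=7
  step 4: row=7, L[7]='7', prepend. Next row=LF[7]=2
  step 5: row=2, L[2]='x', prepend. Next row=LF[2]=5
  step 6: row=5, L[5]='7', prepend. Next row=LF[5]=1
  step 7: row=1, L[1]='8', prepend. Next row=LF[1]=3
  step 8: row=3, L[3]='8', prepend. Next row=LF[3]=4
Reversed output: 887x7zz$

Answer: 887x7zz$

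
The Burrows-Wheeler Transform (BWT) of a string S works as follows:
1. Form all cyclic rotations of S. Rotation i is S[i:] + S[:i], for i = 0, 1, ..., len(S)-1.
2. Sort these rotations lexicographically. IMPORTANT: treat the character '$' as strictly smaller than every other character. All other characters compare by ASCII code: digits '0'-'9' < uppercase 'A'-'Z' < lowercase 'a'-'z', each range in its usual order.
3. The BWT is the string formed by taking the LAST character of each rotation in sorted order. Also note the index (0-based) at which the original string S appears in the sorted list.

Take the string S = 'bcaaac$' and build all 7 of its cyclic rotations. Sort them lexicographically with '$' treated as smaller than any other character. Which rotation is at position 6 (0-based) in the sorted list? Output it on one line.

All 7 rotations (rotation i = S[i:]+S[:i]):
  rot[0] = bcaaac$
  rot[1] = caaac$b
  rot[2] = aaac$bc
  rot[3] = aac$bca
  rot[4] = ac$bcaa
  rot[5] = c$bcaaa
  rot[6] = $bcaaac
Sorted (with $ < everything):
  sorted[0] = $bcaaac
  sorted[1] = aaac$bc
  sorted[2] = aac$bca
  sorted[3] = ac$bcaa
  sorted[4] = bcaaac$
  sorted[5] = c$bcaaa
  sorted[6] = caaac$b
sorted[6] = caaac$b

Answer: caaac$b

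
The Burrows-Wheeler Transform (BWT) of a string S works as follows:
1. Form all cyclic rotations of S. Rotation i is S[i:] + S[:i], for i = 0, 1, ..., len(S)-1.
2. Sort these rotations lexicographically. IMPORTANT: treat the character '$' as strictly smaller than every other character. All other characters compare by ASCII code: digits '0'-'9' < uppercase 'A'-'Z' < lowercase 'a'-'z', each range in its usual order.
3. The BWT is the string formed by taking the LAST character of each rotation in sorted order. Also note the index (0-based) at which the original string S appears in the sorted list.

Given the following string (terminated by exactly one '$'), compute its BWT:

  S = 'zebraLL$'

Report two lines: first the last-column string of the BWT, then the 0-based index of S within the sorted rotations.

Answer: LLarezb$
7

Derivation:
All 8 rotations (rotation i = S[i:]+S[:i]):
  rot[0] = zebraLL$
  rot[1] = ebraLL$z
  rot[2] = braLL$ze
  rot[3] = raLL$zeb
  rot[4] = aLL$zebr
  rot[5] = LL$zebra
  rot[6] = L$zebraL
  rot[7] = $zebraLL
Sorted (with $ < everything):
  sorted[0] = $zebraLL  (last char: 'L')
  sorted[1] = L$zebraL  (last char: 'L')
  sorted[2] = LL$zebra  (last char: 'a')
  sorted[3] = aLL$zebr  (last char: 'r')
  sorted[4] = braLL$ze  (last char: 'e')
  sorted[5] = ebraLL$z  (last char: 'z')
  sorted[6] = raLL$zeb  (last char: 'b')
  sorted[7] = zebraLL$  (last char: '$')
Last column: LLarezb$
Original string S is at sorted index 7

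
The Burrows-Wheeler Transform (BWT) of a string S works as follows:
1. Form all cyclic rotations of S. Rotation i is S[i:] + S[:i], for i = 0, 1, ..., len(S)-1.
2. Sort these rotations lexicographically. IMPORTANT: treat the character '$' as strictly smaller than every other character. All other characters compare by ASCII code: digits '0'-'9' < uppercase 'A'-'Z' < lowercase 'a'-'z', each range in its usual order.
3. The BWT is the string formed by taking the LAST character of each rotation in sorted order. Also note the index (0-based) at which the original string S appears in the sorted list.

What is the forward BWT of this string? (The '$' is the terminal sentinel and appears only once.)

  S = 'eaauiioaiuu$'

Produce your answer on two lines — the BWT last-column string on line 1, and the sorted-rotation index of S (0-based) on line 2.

Answer: ueoa$uiaiuai
4

Derivation:
All 12 rotations (rotation i = S[i:]+S[:i]):
  rot[0] = eaauiioaiuu$
  rot[1] = aauiioaiuu$e
  rot[2] = auiioaiuu$ea
  rot[3] = uiioaiuu$eaa
  rot[4] = iioaiuu$eaau
  rot[5] = ioaiuu$eaaui
  rot[6] = oaiuu$eaauii
  rot[7] = aiuu$eaauiio
  rot[8] = iuu$eaauiioa
  rot[9] = uu$eaauiioai
  rot[10] = u$eaauiioaiu
  rot[11] = $eaauiioaiuu
Sorted (with $ < everything):
  sorted[0] = $eaauiioaiuu  (last char: 'u')
  sorted[1] = aauiioaiuu$e  (last char: 'e')
  sorted[2] = aiuu$eaauiio  (last char: 'o')
  sorted[3] = auiioaiuu$ea  (last char: 'a')
  sorted[4] = eaauiioaiuu$  (last char: '$')
  sorted[5] = iioaiuu$eaau  (last char: 'u')
  sorted[6] = ioaiuu$eaaui  (last char: 'i')
  sorted[7] = iuu$eaauiioa  (last char: 'a')
  sorted[8] = oaiuu$eaauii  (last char: 'i')
  sorted[9] = u$eaauiioaiu  (last char: 'u')
  sorted[10] = uiioaiuu$eaa  (last char: 'a')
  sorted[11] = uu$eaauiioai  (last char: 'i')
Last column: ueoa$uiaiuai
Original string S is at sorted index 4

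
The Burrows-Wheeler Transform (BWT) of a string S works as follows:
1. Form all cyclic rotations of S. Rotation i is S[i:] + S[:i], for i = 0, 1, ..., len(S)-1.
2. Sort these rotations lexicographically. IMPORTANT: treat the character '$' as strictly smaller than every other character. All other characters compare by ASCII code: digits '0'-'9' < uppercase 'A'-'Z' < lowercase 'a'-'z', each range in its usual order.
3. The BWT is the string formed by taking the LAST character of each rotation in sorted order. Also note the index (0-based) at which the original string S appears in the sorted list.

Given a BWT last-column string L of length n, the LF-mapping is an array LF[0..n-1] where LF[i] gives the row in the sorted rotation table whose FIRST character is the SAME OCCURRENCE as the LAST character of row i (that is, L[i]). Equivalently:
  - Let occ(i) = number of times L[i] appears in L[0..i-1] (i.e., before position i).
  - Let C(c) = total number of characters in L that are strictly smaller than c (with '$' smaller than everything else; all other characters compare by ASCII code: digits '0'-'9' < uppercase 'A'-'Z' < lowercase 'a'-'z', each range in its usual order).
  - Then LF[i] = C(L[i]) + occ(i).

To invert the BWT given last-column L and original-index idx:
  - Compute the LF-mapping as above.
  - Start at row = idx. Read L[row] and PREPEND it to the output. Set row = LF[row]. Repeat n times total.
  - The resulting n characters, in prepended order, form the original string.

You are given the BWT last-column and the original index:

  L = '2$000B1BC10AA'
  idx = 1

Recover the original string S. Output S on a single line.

LF mapping: 7 0 1 2 3 10 5 11 12 6 4 8 9
Walk LF starting at row 1, prepending L[row]:
  step 1: row=1, L[1]='$', prepend. Next row=LF[1]=0
  step 2: row=0, L[0]='2', prepend. Next row=LF[0]=7
  step 3: row=7, L[7]='B', prepend. Next row=LF[7]=11
  step 4: row=11, L[11]='A', prepend. Next row=LF[11]=8
  step 5: row=8, L[8]='C', prepend. Next row=LF[8]=12
  step 6: row=12, L[12]='A', prepend. Next row=LF[12]=9
  step 7: row=9, L[9]='1', prepend. Next row=LF[9]=6
  step 8: row=6, L[6]='1', prepend. Next row=LF[6]=5
  step 9: row=5, L[5]='B', prepend. Next row=LF[5]=10
  step 10: row=10, L[10]='0', prepend. Next row=LF[10]=4
  step 11: row=4, L[4]='0', prepend. Next row=LF[4]=3
  step 12: row=3, L[3]='0', prepend. Next row=LF[3]=2
  step 13: row=2, L[2]='0', prepend. Next row=LF[2]=1
Reversed output: 0000B11ACAB2$

Answer: 0000B11ACAB2$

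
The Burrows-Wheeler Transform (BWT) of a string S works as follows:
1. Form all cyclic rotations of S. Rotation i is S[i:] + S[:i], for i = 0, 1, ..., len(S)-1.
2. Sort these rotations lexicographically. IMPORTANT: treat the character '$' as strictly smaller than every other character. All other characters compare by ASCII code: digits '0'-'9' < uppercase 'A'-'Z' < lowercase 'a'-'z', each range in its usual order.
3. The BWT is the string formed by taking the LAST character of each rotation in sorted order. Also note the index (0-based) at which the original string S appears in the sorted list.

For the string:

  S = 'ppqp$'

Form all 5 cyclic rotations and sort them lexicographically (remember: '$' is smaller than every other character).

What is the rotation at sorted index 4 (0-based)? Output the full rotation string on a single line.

All 5 rotations (rotation i = S[i:]+S[:i]):
  rot[0] = ppqp$
  rot[1] = pqp$p
  rot[2] = qp$pp
  rot[3] = p$ppq
  rot[4] = $ppqp
Sorted (with $ < everything):
  sorted[0] = $ppqp
  sorted[1] = p$ppq
  sorted[2] = ppqp$
  sorted[3] = pqp$p
  sorted[4] = qp$pp
sorted[4] = qp$pp

Answer: qp$pp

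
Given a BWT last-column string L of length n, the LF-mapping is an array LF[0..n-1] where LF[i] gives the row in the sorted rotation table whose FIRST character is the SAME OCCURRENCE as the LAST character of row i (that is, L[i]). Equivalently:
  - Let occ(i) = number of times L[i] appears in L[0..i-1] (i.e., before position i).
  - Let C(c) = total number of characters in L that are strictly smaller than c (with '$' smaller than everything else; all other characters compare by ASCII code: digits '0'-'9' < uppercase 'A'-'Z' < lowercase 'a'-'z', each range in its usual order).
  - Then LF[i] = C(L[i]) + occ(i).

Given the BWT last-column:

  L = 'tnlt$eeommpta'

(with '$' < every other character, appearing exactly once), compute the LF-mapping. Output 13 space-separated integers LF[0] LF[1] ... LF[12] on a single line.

Char counts: '$':1, 'a':1, 'e':2, 'l':1, 'm':2, 'n':1, 'o':1, 'p':1, 't':3
C (first-col start): C('$')=0, C('a')=1, C('e')=2, C('l')=4, C('m')=5, C('n')=7, C('o')=8, C('p')=9, C('t')=10
L[0]='t': occ=0, LF[0]=C('t')+0=10+0=10
L[1]='n': occ=0, LF[1]=C('n')+0=7+0=7
L[2]='l': occ=0, LF[2]=C('l')+0=4+0=4
L[3]='t': occ=1, LF[3]=C('t')+1=10+1=11
L[4]='$': occ=0, LF[4]=C('$')+0=0+0=0
L[5]='e': occ=0, LF[5]=C('e')+0=2+0=2
L[6]='e': occ=1, LF[6]=C('e')+1=2+1=3
L[7]='o': occ=0, LF[7]=C('o')+0=8+0=8
L[8]='m': occ=0, LF[8]=C('m')+0=5+0=5
L[9]='m': occ=1, LF[9]=C('m')+1=5+1=6
L[10]='p': occ=0, LF[10]=C('p')+0=9+0=9
L[11]='t': occ=2, LF[11]=C('t')+2=10+2=12
L[12]='a': occ=0, LF[12]=C('a')+0=1+0=1

Answer: 10 7 4 11 0 2 3 8 5 6 9 12 1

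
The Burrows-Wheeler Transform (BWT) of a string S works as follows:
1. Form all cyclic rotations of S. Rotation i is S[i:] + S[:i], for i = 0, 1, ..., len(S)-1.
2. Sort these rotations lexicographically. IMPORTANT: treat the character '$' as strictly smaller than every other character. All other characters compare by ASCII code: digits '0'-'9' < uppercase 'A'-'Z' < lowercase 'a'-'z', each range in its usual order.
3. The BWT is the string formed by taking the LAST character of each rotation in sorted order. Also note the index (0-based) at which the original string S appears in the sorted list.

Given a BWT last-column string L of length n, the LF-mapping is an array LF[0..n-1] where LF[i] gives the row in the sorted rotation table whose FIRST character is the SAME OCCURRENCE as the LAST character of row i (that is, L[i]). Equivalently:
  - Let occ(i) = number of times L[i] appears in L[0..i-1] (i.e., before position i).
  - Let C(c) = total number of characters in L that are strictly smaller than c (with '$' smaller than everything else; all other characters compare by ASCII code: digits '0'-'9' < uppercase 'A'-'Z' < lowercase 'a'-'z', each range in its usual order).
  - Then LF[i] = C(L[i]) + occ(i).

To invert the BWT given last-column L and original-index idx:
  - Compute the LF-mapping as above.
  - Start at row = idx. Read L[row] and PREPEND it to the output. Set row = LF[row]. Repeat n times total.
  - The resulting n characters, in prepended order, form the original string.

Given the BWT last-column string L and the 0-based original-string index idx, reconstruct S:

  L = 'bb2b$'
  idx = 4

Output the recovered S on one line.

LF mapping: 2 3 1 4 0
Walk LF starting at row 4, prepending L[row]:
  step 1: row=4, L[4]='$', prepend. Next row=LF[4]=0
  step 2: row=0, L[0]='b', prepend. Next row=LF[0]=2
  step 3: row=2, L[2]='2', prepend. Next row=LF[2]=1
  step 4: row=1, L[1]='b', prepend. Next row=LF[1]=3
  step 5: row=3, L[3]='b', prepend. Next row=LF[3]=4
Reversed output: bb2b$

Answer: bb2b$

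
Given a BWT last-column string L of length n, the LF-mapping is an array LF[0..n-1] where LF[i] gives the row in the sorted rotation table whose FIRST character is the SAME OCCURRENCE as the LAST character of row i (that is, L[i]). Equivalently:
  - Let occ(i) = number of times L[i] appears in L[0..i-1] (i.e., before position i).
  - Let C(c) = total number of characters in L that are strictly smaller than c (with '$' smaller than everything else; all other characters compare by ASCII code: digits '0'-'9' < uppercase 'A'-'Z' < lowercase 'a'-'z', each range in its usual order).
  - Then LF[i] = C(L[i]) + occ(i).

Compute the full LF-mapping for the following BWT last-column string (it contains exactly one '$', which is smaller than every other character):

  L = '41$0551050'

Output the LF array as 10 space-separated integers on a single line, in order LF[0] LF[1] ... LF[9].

Answer: 6 4 0 1 7 8 5 2 9 3

Derivation:
Char counts: '$':1, '0':3, '1':2, '4':1, '5':3
C (first-col start): C('$')=0, C('0')=1, C('1')=4, C('4')=6, C('5')=7
L[0]='4': occ=0, LF[0]=C('4')+0=6+0=6
L[1]='1': occ=0, LF[1]=C('1')+0=4+0=4
L[2]='$': occ=0, LF[2]=C('$')+0=0+0=0
L[3]='0': occ=0, LF[3]=C('0')+0=1+0=1
L[4]='5': occ=0, LF[4]=C('5')+0=7+0=7
L[5]='5': occ=1, LF[5]=C('5')+1=7+1=8
L[6]='1': occ=1, LF[6]=C('1')+1=4+1=5
L[7]='0': occ=1, LF[7]=C('0')+1=1+1=2
L[8]='5': occ=2, LF[8]=C('5')+2=7+2=9
L[9]='0': occ=2, LF[9]=C('0')+2=1+2=3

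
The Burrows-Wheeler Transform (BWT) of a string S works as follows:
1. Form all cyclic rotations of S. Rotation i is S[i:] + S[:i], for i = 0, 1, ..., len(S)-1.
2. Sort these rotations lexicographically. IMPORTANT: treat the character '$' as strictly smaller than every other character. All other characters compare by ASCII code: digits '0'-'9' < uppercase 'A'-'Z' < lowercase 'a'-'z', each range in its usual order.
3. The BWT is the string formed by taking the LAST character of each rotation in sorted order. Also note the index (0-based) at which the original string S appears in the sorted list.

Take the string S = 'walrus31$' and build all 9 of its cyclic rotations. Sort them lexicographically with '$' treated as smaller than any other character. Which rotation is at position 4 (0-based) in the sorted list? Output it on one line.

Answer: lrus31$wa

Derivation:
All 9 rotations (rotation i = S[i:]+S[:i]):
  rot[0] = walrus31$
  rot[1] = alrus31$w
  rot[2] = lrus31$wa
  rot[3] = rus31$wal
  rot[4] = us31$walr
  rot[5] = s31$walru
  rot[6] = 31$walrus
  rot[7] = 1$walrus3
  rot[8] = $walrus31
Sorted (with $ < everything):
  sorted[0] = $walrus31
  sorted[1] = 1$walrus3
  sorted[2] = 31$walrus
  sorted[3] = alrus31$w
  sorted[4] = lrus31$wa
  sorted[5] = rus31$wal
  sorted[6] = s31$walru
  sorted[7] = us31$walr
  sorted[8] = walrus31$
sorted[4] = lrus31$wa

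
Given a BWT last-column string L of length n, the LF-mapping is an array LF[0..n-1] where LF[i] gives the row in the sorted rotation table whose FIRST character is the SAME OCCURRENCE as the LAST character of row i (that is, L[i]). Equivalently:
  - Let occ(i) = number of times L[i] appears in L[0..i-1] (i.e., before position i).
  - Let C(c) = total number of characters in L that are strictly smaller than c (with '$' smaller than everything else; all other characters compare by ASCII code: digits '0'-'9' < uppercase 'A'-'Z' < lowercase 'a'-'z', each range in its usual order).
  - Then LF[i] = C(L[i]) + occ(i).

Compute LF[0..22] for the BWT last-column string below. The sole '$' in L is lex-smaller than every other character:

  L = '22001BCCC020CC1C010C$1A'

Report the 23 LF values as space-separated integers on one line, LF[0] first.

Answer: 11 12 1 2 7 15 16 17 18 3 13 4 19 20 8 21 5 9 6 22 0 10 14

Derivation:
Char counts: '$':1, '0':6, '1':4, '2':3, 'A':1, 'B':1, 'C':7
C (first-col start): C('$')=0, C('0')=1, C('1')=7, C('2')=11, C('A')=14, C('B')=15, C('C')=16
L[0]='2': occ=0, LF[0]=C('2')+0=11+0=11
L[1]='2': occ=1, LF[1]=C('2')+1=11+1=12
L[2]='0': occ=0, LF[2]=C('0')+0=1+0=1
L[3]='0': occ=1, LF[3]=C('0')+1=1+1=2
L[4]='1': occ=0, LF[4]=C('1')+0=7+0=7
L[5]='B': occ=0, LF[5]=C('B')+0=15+0=15
L[6]='C': occ=0, LF[6]=C('C')+0=16+0=16
L[7]='C': occ=1, LF[7]=C('C')+1=16+1=17
L[8]='C': occ=2, LF[8]=C('C')+2=16+2=18
L[9]='0': occ=2, LF[9]=C('0')+2=1+2=3
L[10]='2': occ=2, LF[10]=C('2')+2=11+2=13
L[11]='0': occ=3, LF[11]=C('0')+3=1+3=4
L[12]='C': occ=3, LF[12]=C('C')+3=16+3=19
L[13]='C': occ=4, LF[13]=C('C')+4=16+4=20
L[14]='1': occ=1, LF[14]=C('1')+1=7+1=8
L[15]='C': occ=5, LF[15]=C('C')+5=16+5=21
L[16]='0': occ=4, LF[16]=C('0')+4=1+4=5
L[17]='1': occ=2, LF[17]=C('1')+2=7+2=9
L[18]='0': occ=5, LF[18]=C('0')+5=1+5=6
L[19]='C': occ=6, LF[19]=C('C')+6=16+6=22
L[20]='$': occ=0, LF[20]=C('$')+0=0+0=0
L[21]='1': occ=3, LF[21]=C('1')+3=7+3=10
L[22]='A': occ=0, LF[22]=C('A')+0=14+0=14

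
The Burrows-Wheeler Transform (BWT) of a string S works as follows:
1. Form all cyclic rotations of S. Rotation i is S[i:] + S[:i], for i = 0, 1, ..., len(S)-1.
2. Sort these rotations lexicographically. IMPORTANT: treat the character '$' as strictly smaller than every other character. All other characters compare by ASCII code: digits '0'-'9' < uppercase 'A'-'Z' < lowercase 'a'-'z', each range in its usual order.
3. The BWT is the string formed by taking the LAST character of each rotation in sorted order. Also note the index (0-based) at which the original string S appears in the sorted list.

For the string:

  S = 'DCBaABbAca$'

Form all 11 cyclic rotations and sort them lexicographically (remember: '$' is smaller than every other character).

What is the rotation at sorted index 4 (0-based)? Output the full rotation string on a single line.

Answer: BbAca$DCBaA

Derivation:
All 11 rotations (rotation i = S[i:]+S[:i]):
  rot[0] = DCBaABbAca$
  rot[1] = CBaABbAca$D
  rot[2] = BaABbAca$DC
  rot[3] = aABbAca$DCB
  rot[4] = ABbAca$DCBa
  rot[5] = BbAca$DCBaA
  rot[6] = bAca$DCBaAB
  rot[7] = Aca$DCBaABb
  rot[8] = ca$DCBaABbA
  rot[9] = a$DCBaABbAc
  rot[10] = $DCBaABbAca
Sorted (with $ < everything):
  sorted[0] = $DCBaABbAca
  sorted[1] = ABbAca$DCBa
  sorted[2] = Aca$DCBaABb
  sorted[3] = BaABbAca$DC
  sorted[4] = BbAca$DCBaA
  sorted[5] = CBaABbAca$D
  sorted[6] = DCBaABbAca$
  sorted[7] = a$DCBaABbAc
  sorted[8] = aABbAca$DCB
  sorted[9] = bAca$DCBaAB
  sorted[10] = ca$DCBaABbA
sorted[4] = BbAca$DCBaA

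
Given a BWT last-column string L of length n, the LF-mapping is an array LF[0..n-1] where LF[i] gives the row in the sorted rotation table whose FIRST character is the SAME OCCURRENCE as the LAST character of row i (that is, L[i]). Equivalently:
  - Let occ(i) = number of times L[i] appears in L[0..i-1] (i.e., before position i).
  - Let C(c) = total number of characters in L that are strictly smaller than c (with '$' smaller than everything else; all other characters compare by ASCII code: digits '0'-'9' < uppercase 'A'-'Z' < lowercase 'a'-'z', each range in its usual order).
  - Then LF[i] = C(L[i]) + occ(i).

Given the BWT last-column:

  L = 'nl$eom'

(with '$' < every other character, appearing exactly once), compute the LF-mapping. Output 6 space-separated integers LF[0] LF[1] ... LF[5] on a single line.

Answer: 4 2 0 1 5 3

Derivation:
Char counts: '$':1, 'e':1, 'l':1, 'm':1, 'n':1, 'o':1
C (first-col start): C('$')=0, C('e')=1, C('l')=2, C('m')=3, C('n')=4, C('o')=5
L[0]='n': occ=0, LF[0]=C('n')+0=4+0=4
L[1]='l': occ=0, LF[1]=C('l')+0=2+0=2
L[2]='$': occ=0, LF[2]=C('$')+0=0+0=0
L[3]='e': occ=0, LF[3]=C('e')+0=1+0=1
L[4]='o': occ=0, LF[4]=C('o')+0=5+0=5
L[5]='m': occ=0, LF[5]=C('m')+0=3+0=3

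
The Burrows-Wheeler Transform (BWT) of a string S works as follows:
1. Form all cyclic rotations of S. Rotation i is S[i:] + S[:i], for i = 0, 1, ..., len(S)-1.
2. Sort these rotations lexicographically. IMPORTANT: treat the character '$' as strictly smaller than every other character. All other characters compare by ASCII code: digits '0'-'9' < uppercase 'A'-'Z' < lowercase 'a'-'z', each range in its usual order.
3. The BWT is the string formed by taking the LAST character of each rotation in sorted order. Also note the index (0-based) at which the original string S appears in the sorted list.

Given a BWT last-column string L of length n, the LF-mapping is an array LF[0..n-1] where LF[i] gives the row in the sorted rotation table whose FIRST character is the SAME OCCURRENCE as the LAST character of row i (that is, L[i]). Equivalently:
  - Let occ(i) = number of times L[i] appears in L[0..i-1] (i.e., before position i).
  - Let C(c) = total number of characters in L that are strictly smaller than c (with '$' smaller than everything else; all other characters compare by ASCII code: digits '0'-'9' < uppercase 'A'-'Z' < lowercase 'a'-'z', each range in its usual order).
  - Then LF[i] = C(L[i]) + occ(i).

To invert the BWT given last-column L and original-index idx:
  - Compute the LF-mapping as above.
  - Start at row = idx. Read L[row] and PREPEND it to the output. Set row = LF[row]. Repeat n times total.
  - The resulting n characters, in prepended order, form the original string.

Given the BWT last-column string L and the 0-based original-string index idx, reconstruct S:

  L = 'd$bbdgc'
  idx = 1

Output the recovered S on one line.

Answer: bbcgdd$

Derivation:
LF mapping: 4 0 1 2 5 6 3
Walk LF starting at row 1, prepending L[row]:
  step 1: row=1, L[1]='$', prepend. Next row=LF[1]=0
  step 2: row=0, L[0]='d', prepend. Next row=LF[0]=4
  step 3: row=4, L[4]='d', prepend. Next row=LF[4]=5
  step 4: row=5, L[5]='g', prepend. Next row=LF[5]=6
  step 5: row=6, L[6]='c', prepend. Next row=LF[6]=3
  step 6: row=3, L[3]='b', prepend. Next row=LF[3]=2
  step 7: row=2, L[2]='b', prepend. Next row=LF[2]=1
Reversed output: bbcgdd$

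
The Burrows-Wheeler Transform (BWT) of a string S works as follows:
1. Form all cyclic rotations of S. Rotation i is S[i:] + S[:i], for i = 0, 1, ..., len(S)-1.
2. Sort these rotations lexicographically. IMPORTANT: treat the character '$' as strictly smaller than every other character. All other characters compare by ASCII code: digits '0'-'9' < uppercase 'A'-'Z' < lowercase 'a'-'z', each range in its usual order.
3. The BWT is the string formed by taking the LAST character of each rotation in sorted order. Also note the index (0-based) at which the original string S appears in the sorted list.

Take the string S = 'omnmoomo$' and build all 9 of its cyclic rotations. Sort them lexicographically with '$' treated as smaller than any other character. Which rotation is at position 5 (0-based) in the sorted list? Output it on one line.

All 9 rotations (rotation i = S[i:]+S[:i]):
  rot[0] = omnmoomo$
  rot[1] = mnmoomo$o
  rot[2] = nmoomo$om
  rot[3] = moomo$omn
  rot[4] = oomo$omnm
  rot[5] = omo$omnmo
  rot[6] = mo$omnmoo
  rot[7] = o$omnmoom
  rot[8] = $omnmoomo
Sorted (with $ < everything):
  sorted[0] = $omnmoomo
  sorted[1] = mnmoomo$o
  sorted[2] = mo$omnmoo
  sorted[3] = moomo$omn
  sorted[4] = nmoomo$om
  sorted[5] = o$omnmoom
  sorted[6] = omnmoomo$
  sorted[7] = omo$omnmo
  sorted[8] = oomo$omnm
sorted[5] = o$omnmoom

Answer: o$omnmoom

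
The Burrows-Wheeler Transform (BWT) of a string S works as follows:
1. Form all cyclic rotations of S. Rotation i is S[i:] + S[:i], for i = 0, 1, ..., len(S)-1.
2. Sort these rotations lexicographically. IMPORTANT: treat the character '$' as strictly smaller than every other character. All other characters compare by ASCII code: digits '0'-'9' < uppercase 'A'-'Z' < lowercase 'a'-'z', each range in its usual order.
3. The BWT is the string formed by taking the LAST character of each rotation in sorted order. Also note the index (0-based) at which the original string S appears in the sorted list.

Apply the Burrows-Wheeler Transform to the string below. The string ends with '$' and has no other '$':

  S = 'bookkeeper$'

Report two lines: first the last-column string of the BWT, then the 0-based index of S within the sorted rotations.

Answer: r$kepkoobee
1

Derivation:
All 11 rotations (rotation i = S[i:]+S[:i]):
  rot[0] = bookkeeper$
  rot[1] = ookkeeper$b
  rot[2] = okkeeper$bo
  rot[3] = kkeeper$boo
  rot[4] = keeper$book
  rot[5] = eeper$bookk
  rot[6] = eper$bookke
  rot[7] = per$bookkee
  rot[8] = er$bookkeep
  rot[9] = r$bookkeepe
  rot[10] = $bookkeeper
Sorted (with $ < everything):
  sorted[0] = $bookkeeper  (last char: 'r')
  sorted[1] = bookkeeper$  (last char: '$')
  sorted[2] = eeper$bookk  (last char: 'k')
  sorted[3] = eper$bookke  (last char: 'e')
  sorted[4] = er$bookkeep  (last char: 'p')
  sorted[5] = keeper$book  (last char: 'k')
  sorted[6] = kkeeper$boo  (last char: 'o')
  sorted[7] = okkeeper$bo  (last char: 'o')
  sorted[8] = ookkeeper$b  (last char: 'b')
  sorted[9] = per$bookkee  (last char: 'e')
  sorted[10] = r$bookkeepe  (last char: 'e')
Last column: r$kepkoobee
Original string S is at sorted index 1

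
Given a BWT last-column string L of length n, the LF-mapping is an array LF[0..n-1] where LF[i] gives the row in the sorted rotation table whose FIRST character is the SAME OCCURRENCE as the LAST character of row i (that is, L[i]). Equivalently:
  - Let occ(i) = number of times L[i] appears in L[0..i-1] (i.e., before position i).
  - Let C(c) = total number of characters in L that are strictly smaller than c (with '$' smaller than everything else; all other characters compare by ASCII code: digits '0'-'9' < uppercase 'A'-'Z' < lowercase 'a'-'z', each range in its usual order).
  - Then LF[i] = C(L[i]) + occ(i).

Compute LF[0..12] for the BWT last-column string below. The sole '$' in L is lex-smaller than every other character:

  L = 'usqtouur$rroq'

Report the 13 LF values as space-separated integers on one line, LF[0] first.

Char counts: '$':1, 'o':2, 'q':2, 'r':3, 's':1, 't':1, 'u':3
C (first-col start): C('$')=0, C('o')=1, C('q')=3, C('r')=5, C('s')=8, C('t')=9, C('u')=10
L[0]='u': occ=0, LF[0]=C('u')+0=10+0=10
L[1]='s': occ=0, LF[1]=C('s')+0=8+0=8
L[2]='q': occ=0, LF[2]=C('q')+0=3+0=3
L[3]='t': occ=0, LF[3]=C('t')+0=9+0=9
L[4]='o': occ=0, LF[4]=C('o')+0=1+0=1
L[5]='u': occ=1, LF[5]=C('u')+1=10+1=11
L[6]='u': occ=2, LF[6]=C('u')+2=10+2=12
L[7]='r': occ=0, LF[7]=C('r')+0=5+0=5
L[8]='$': occ=0, LF[8]=C('$')+0=0+0=0
L[9]='r': occ=1, LF[9]=C('r')+1=5+1=6
L[10]='r': occ=2, LF[10]=C('r')+2=5+2=7
L[11]='o': occ=1, LF[11]=C('o')+1=1+1=2
L[12]='q': occ=1, LF[12]=C('q')+1=3+1=4

Answer: 10 8 3 9 1 11 12 5 0 6 7 2 4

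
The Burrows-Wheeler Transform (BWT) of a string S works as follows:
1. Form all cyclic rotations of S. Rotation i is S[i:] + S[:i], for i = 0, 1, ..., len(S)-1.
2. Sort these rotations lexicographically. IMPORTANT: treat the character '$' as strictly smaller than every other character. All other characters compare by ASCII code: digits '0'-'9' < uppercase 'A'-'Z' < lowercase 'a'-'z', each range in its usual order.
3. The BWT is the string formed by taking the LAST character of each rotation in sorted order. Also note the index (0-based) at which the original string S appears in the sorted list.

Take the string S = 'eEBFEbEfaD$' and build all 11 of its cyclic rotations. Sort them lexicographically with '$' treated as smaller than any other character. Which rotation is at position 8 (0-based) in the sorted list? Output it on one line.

Answer: bEfaD$eEBFE

Derivation:
All 11 rotations (rotation i = S[i:]+S[:i]):
  rot[0] = eEBFEbEfaD$
  rot[1] = EBFEbEfaD$e
  rot[2] = BFEbEfaD$eE
  rot[3] = FEbEfaD$eEB
  rot[4] = EbEfaD$eEBF
  rot[5] = bEfaD$eEBFE
  rot[6] = EfaD$eEBFEb
  rot[7] = faD$eEBFEbE
  rot[8] = aD$eEBFEbEf
  rot[9] = D$eEBFEbEfa
  rot[10] = $eEBFEbEfaD
Sorted (with $ < everything):
  sorted[0] = $eEBFEbEfaD
  sorted[1] = BFEbEfaD$eE
  sorted[2] = D$eEBFEbEfa
  sorted[3] = EBFEbEfaD$e
  sorted[4] = EbEfaD$eEBF
  sorted[5] = EfaD$eEBFEb
  sorted[6] = FEbEfaD$eEB
  sorted[7] = aD$eEBFEbEf
  sorted[8] = bEfaD$eEBFE
  sorted[9] = eEBFEbEfaD$
  sorted[10] = faD$eEBFEbE
sorted[8] = bEfaD$eEBFE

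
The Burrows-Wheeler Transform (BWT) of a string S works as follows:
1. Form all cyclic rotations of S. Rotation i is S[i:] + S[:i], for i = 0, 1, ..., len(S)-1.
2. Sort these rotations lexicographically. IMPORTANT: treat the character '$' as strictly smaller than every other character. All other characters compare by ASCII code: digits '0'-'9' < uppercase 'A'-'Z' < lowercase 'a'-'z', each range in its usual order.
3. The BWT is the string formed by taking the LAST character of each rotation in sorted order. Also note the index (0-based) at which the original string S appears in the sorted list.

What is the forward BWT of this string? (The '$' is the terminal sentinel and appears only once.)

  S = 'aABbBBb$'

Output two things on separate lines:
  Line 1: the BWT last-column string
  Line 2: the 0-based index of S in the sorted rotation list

Answer: babBA$BB
5

Derivation:
All 8 rotations (rotation i = S[i:]+S[:i]):
  rot[0] = aABbBBb$
  rot[1] = ABbBBb$a
  rot[2] = BbBBb$aA
  rot[3] = bBBb$aAB
  rot[4] = BBb$aABb
  rot[5] = Bb$aABbB
  rot[6] = b$aABbBB
  rot[7] = $aABbBBb
Sorted (with $ < everything):
  sorted[0] = $aABbBBb  (last char: 'b')
  sorted[1] = ABbBBb$a  (last char: 'a')
  sorted[2] = BBb$aABb  (last char: 'b')
  sorted[3] = Bb$aABbB  (last char: 'B')
  sorted[4] = BbBBb$aA  (last char: 'A')
  sorted[5] = aABbBBb$  (last char: '$')
  sorted[6] = b$aABbBB  (last char: 'B')
  sorted[7] = bBBb$aAB  (last char: 'B')
Last column: babBA$BB
Original string S is at sorted index 5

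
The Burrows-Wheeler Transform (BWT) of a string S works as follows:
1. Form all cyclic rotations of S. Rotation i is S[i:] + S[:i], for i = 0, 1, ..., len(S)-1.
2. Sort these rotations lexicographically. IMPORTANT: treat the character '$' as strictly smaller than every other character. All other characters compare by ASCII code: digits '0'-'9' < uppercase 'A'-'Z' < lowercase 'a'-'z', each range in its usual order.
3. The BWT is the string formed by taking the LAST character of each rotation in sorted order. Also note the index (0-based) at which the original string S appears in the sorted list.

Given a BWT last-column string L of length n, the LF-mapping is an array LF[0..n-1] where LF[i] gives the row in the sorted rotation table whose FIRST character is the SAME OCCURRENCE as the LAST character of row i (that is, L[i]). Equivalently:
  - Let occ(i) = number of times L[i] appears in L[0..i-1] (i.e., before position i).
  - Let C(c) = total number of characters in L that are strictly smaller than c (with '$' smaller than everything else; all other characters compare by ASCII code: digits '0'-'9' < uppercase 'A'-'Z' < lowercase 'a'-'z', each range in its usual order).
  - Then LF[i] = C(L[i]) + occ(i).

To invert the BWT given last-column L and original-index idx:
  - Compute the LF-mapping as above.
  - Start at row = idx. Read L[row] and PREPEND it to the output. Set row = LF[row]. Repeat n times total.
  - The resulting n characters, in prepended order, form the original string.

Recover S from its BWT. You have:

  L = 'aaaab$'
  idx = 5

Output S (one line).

LF mapping: 1 2 3 4 5 0
Walk LF starting at row 5, prepending L[row]:
  step 1: row=5, L[5]='$', prepend. Next row=LF[5]=0
  step 2: row=0, L[0]='a', prepend. Next row=LF[0]=1
  step 3: row=1, L[1]='a', prepend. Next row=LF[1]=2
  step 4: row=2, L[2]='a', prepend. Next row=LF[2]=3
  step 5: row=3, L[3]='a', prepend. Next row=LF[3]=4
  step 6: row=4, L[4]='b', prepend. Next row=LF[4]=5
Reversed output: baaaa$

Answer: baaaa$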